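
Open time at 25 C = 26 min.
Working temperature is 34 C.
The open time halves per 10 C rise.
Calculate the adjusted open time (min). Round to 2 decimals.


factor = 2^((34 - 25) / 10) = 1.8661
ot = 26 / 1.8661 = 13.93 min

13.93


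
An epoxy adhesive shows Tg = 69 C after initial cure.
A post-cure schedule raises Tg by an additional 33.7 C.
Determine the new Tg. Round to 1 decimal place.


New Tg = 69 + 33.7
= 102.7 C

102.7


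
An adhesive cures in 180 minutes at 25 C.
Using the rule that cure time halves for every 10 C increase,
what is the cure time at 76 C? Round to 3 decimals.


Factor = 2^((76 - 25) / 10) = 34.2968
Cure time = 180 / 34.2968
= 5.248 minutes

5.248


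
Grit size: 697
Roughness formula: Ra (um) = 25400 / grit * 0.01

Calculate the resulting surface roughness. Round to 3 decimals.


Ra = 25400 / 697 * 0.01
= 0.364 um

0.364


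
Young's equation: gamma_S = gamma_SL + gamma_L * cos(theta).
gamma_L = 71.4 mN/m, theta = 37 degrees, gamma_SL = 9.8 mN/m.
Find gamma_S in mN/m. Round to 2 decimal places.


cos(37 deg) = 0.798636
gamma_S = 9.8 + 71.4 * 0.798636
= 66.82 mN/m

66.82


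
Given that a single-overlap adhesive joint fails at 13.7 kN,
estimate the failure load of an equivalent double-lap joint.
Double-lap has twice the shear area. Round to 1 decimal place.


Double-lap factor = 2
Expected load = 13.7 * 2 = 27.4 kN

27.4


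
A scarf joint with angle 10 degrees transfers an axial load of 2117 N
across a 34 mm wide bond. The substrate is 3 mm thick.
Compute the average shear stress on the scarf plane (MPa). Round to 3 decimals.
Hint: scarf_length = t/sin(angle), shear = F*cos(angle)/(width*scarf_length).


scarf_length = 3 / sin(10 deg) = 17.2763 mm
cos(10 deg) = 0.984808
shear stress = 2117 * 0.984808 / (34 * 17.2763)
= 3.549 MPa

3.549


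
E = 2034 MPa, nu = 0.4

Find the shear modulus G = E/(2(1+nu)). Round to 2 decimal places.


G = 2034 / (2 * 1.40)
= 726.43 MPa

726.43


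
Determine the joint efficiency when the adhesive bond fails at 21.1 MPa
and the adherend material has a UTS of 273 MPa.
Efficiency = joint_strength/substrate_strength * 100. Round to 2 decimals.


Joint efficiency = 21.1 / 273 * 100
= 7.73%

7.73


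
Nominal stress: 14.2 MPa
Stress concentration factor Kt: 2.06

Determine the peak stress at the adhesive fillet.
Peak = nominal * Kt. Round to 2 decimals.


Peak stress = 14.2 * 2.06
= 29.25 MPa

29.25


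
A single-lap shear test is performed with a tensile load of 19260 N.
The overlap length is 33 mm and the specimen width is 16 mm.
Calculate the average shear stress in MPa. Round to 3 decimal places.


Shear stress = F / (overlap * width)
= 19260 / (33 * 16)
= 19260 / 528
= 36.477 MPa

36.477


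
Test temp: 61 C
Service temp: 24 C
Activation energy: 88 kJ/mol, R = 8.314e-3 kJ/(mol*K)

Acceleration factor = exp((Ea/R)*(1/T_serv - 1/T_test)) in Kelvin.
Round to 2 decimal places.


AF = exp((88/0.008314)*(1/297.15 - 1/334.15))
= 51.63

51.63


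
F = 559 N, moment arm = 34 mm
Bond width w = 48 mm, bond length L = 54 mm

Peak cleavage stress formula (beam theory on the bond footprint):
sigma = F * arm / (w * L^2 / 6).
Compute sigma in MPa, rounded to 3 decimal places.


sigma = (559 * 34) / (48 * 2916 / 6)
= 19006 * 6 / 139968
= 114036 / 139968
= 0.815 MPa

0.815


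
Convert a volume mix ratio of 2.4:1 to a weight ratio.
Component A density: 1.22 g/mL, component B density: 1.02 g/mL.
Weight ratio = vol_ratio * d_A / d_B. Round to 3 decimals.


= 2.4 * 1.22 / 1.02 = 2.871

2.871


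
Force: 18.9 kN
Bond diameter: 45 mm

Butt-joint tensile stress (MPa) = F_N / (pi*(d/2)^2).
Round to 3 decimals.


F_N = 18.9 * 1000 = 18900.0 N
A = pi*(22.5)^2 = 1590.4313 mm^2
stress = 18900.0 / 1590.4313 = 11.884 MPa

11.884


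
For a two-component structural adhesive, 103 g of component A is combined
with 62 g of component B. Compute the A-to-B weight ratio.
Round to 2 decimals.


Weight ratio A:B = 103 / 62
= 1.66

1.66


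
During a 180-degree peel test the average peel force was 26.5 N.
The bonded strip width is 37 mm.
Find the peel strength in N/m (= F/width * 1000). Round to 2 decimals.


Peel strength = F/width * 1000
= 26.5 / 37 * 1000
= 716.22 N/m

716.22


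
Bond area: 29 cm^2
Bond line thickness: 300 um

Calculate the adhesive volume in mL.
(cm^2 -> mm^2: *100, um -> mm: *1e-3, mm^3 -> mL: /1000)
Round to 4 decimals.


V = 29*100 * 300*1e-3 / 1000
= 0.8700 mL

0.8700


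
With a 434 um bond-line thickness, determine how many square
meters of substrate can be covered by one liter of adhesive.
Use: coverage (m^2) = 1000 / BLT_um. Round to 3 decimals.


Coverage = 1000 / 434 = 2.304 m^2

2.304


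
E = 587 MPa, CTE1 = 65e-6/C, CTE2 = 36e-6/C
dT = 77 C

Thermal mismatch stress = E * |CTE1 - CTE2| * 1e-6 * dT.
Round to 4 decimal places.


= 587 * 29e-6 * 77
= 1.3108 MPa

1.3108


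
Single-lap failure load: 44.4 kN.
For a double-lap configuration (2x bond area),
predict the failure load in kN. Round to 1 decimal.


Failure load = 44.4 * 2 = 88.8 kN

88.8


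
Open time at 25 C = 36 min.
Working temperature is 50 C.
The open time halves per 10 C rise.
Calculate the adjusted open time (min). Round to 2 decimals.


factor = 2^((50 - 25) / 10) = 5.6569
ot = 36 / 5.6569 = 6.36 min

6.36


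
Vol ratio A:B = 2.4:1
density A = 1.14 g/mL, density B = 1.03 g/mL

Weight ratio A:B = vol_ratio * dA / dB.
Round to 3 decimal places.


Weight ratio = 2.4 * 1.14 / 1.03
= 2.656

2.656


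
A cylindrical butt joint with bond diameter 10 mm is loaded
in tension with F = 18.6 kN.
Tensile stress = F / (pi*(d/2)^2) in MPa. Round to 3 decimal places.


Area = pi * (10/2)^2 = 78.5398 mm^2
Stress = 18.6*1000 / 78.5398
= 236.823 MPa

236.823


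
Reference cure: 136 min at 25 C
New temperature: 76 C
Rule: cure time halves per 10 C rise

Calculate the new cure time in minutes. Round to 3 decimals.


factor = 2^((76-25)/10) = 34.2968
t_new = 136 / 34.2968 = 3.965 min

3.965


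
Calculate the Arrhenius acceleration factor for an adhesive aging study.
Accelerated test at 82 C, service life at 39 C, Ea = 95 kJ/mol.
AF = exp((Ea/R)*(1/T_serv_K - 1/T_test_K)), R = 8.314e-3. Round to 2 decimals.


T_test = 355.15 K, T_serv = 312.15 K
Ea/R = 95 / 0.008314 = 11426.51
AF = exp(11426.51 * (1/312.15 - 1/355.15))
= 84.11

84.11


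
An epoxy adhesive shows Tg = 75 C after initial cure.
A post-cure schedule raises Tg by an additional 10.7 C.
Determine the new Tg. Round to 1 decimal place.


New Tg = 75 + 10.7
= 85.7 C

85.7


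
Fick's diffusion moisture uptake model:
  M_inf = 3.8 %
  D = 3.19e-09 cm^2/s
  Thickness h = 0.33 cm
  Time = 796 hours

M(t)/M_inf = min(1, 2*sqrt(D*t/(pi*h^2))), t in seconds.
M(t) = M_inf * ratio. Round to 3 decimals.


t_sec = 796 * 3600 = 2865600
ratio = 2*sqrt(3.19e-09*2865600/(pi*0.33^2))
= min(1, 0.326922)
= 0.326922
M(t) = 3.8 * 0.326922 = 1.242 %

1.242


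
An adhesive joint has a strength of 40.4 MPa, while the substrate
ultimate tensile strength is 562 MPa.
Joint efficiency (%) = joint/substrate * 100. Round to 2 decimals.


Efficiency = 40.4 / 562 * 100
= 7.19%

7.19


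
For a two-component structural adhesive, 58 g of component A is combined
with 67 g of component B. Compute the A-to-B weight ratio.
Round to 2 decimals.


Weight ratio A:B = 58 / 67
= 0.87

0.87


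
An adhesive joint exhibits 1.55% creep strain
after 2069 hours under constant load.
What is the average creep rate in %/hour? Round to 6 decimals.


Creep rate = strain / time
= 1.55 / 2069
= 0.000749 %/h

0.000749


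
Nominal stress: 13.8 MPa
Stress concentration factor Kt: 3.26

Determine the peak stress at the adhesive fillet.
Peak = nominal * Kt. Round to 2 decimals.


Peak stress = 13.8 * 3.26
= 44.99 MPa

44.99


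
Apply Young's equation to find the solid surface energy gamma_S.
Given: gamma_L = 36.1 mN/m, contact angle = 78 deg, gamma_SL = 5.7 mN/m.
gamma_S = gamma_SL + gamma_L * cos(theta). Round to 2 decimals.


theta_rad = 78 * pi/180 = 1.361357
gamma_S = 5.7 + 36.1 * cos(1.361357)
= 13.21 mN/m

13.21


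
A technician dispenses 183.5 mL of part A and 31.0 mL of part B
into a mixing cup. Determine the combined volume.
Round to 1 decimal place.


Combined volume = 183.5 + 31.0
= 214.5 mL

214.5


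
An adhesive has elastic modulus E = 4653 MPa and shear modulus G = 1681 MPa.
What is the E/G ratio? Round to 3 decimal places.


E/G = 4653 / 1681 = 2.768

2.768


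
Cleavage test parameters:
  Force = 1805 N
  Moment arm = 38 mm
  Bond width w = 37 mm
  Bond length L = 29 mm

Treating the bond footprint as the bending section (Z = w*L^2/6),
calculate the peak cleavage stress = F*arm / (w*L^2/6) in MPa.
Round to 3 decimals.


M = 1805 * 38 = 68590 N*mm
Z = 37 * 29^2 / 6 = 31117 / 6 mm^3
sigma = M / Z = 6 * 68590 / 31117 = 411540 / 31117
= 13.226 MPa

13.226


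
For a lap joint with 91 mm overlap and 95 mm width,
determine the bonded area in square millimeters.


Area = 91 * 95 = 8645 mm^2

8645


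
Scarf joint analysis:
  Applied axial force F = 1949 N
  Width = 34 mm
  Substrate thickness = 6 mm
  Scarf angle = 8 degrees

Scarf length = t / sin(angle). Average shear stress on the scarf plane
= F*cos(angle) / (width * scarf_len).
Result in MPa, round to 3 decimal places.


Scarf length = 6 / sin(8 deg) = 43.1118 mm
cos(8 deg) = 0.990268
Shear = 1949 * 0.990268 / (34 * 43.1118)
= 1.317 MPa

1.317


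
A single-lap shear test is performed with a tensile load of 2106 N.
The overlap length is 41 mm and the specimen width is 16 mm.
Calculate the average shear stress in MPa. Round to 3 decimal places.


Shear stress = F / (overlap * width)
= 2106 / (41 * 16)
= 2106 / 656
= 3.210 MPa

3.210


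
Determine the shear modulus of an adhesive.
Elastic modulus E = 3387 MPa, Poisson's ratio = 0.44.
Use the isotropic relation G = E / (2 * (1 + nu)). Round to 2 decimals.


G = 3387 / (2*(1+0.44)) = 3387 / 2.88
= 1176.04 MPa

1176.04


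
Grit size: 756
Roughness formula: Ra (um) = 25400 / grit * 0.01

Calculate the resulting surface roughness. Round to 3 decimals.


Ra = 25400 / 756 * 0.01
= 0.336 um

0.336


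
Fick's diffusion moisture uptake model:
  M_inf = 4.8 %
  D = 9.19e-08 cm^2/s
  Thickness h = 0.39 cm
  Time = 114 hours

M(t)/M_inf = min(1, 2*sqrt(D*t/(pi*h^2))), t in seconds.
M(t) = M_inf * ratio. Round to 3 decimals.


t_sec = 114 * 3600 = 410400
ratio = 2*sqrt(9.19e-08*410400/(pi*0.39^2))
= min(1, 0.561891)
= 0.561891
M(t) = 4.8 * 0.561891 = 2.697 %

2.697


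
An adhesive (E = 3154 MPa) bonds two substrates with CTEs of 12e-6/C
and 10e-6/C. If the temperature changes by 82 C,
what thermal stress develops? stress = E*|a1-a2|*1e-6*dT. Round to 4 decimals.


Stress = 3154 * |12 - 10| * 1e-6 * 82
= 0.5173 MPa

0.5173


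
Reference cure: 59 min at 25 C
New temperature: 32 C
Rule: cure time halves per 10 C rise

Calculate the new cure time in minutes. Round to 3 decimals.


factor = 2^((32-25)/10) = 1.6245
t_new = 59 / 1.6245 = 36.319 min

36.319


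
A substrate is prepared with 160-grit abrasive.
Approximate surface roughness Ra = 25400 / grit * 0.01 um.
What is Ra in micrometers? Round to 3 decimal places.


Ra = 25400 / 160 * 0.01 = 1.588 um

1.588


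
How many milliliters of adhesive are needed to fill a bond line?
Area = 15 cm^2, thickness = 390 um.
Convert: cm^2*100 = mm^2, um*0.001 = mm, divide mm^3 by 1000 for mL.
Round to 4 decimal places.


= (15 * 100) * (390 * 0.001) / 1000
= 0.5850 mL

0.5850


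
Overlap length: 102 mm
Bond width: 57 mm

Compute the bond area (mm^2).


Bond area = 102 * 57 = 5814 mm^2

5814


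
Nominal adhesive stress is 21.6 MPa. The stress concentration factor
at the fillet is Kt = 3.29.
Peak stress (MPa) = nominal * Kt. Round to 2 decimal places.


Peak = 21.6 * 3.29 = 71.06 MPa

71.06


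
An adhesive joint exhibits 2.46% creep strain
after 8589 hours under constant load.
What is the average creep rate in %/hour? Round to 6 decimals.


Creep rate = strain / time
= 2.46 / 8589
= 0.000286 %/h

0.000286


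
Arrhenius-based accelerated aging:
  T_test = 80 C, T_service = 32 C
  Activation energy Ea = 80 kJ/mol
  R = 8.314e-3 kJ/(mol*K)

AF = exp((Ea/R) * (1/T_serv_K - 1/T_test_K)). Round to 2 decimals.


T_test_K = 353.15, T_serv_K = 305.15
AF = exp((80/8.314e-3) * (1/305.15 - 1/353.15))
= 72.67

72.67


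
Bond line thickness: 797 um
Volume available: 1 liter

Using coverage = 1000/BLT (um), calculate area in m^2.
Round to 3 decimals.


1 L = 1e6 mm^3, thickness = 797 um = 0.797 mm
Area = 1e6 / 0.797 mm^2 = (1e6 / 0.797) / 1e6 m^2 = 1000 / 797 m^2
= 1.255 m^2

1.255


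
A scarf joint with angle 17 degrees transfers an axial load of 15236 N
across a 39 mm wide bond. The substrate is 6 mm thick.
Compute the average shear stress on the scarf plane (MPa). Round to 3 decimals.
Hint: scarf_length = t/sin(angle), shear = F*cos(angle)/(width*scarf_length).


scarf_length = 6 / sin(17 deg) = 20.5218 mm
cos(17 deg) = 0.956305
shear stress = 15236 * 0.956305 / (39 * 20.5218)
= 18.205 MPa

18.205


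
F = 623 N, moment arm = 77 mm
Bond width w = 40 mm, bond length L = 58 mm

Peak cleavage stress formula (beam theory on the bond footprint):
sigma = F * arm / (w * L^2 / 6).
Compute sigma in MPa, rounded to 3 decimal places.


sigma = (623 * 77) / (40 * 3364 / 6)
= 47971 * 6 / 134560
= 287826 / 134560
= 2.139 MPa

2.139


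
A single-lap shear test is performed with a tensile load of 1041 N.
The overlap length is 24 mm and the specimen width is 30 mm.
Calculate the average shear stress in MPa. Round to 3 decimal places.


Shear stress = F / (overlap * width)
= 1041 / (24 * 30)
= 1041 / 720
= 1.446 MPa

1.446


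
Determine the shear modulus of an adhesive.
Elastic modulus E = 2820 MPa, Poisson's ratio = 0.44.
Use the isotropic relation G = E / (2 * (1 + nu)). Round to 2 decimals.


G = 2820 / (2*(1+0.44)) = 2820 / 2.88
= 979.17 MPa

979.17


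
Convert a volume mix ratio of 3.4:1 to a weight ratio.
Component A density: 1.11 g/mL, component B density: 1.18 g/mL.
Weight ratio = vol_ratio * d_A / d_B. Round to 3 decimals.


= 3.4 * 1.11 / 1.18 = 3.198

3.198


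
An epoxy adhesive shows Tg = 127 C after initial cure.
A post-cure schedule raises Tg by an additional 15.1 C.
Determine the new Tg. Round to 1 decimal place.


New Tg = 127 + 15.1
= 142.1 C

142.1


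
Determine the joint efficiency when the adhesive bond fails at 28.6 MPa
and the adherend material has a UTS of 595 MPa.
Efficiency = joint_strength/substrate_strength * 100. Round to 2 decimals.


Joint efficiency = 28.6 / 595 * 100
= 4.81%

4.81


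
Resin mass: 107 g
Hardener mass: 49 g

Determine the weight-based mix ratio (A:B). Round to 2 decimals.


Ratio = 107 / 49 = 2.18

2.18


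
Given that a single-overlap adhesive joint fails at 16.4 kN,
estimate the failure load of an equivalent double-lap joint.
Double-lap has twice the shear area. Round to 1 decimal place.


Double-lap factor = 2
Expected load = 16.4 * 2 = 32.8 kN

32.8


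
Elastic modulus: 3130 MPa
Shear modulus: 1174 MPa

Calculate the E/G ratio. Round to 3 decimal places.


E / G = 3130 / 1174 = 2.666

2.666


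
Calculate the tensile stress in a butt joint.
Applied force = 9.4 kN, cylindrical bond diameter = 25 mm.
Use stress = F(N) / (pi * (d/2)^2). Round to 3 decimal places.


A = pi * 12.5^2 = 490.8739 mm^2
sigma = 9400.0 / 490.8739 = 19.150 MPa

19.150


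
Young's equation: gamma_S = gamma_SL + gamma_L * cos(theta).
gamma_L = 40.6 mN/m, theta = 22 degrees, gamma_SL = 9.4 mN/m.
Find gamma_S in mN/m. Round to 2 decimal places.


cos(22 deg) = 0.927184
gamma_S = 9.4 + 40.6 * 0.927184
= 47.04 mN/m

47.04


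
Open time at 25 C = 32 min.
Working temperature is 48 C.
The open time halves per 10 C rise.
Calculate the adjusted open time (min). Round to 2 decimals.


factor = 2^((48 - 25) / 10) = 4.9246
ot = 32 / 4.9246 = 6.50 min

6.50


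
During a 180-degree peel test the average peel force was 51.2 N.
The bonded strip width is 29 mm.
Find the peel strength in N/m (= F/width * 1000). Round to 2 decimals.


Peel strength = F/width * 1000
= 51.2 / 29 * 1000
= 1765.52 N/m

1765.52


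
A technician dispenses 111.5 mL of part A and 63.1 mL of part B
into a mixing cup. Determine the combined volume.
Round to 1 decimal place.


Combined volume = 111.5 + 63.1
= 174.6 mL

174.6


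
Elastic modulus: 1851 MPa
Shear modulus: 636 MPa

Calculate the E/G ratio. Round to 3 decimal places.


E / G = 1851 / 636 = 2.910

2.910


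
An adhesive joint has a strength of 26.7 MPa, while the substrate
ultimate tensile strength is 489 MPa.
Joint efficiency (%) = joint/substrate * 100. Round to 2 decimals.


Efficiency = 26.7 / 489 * 100
= 5.46%

5.46


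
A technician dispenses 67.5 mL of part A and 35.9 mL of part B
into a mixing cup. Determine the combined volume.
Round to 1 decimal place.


Combined volume = 67.5 + 35.9
= 103.4 mL

103.4


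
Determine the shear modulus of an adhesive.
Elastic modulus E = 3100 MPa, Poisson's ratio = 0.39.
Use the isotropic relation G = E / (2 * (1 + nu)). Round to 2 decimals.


G = 3100 / (2*(1+0.39)) = 3100 / 2.78
= 1115.11 MPa

1115.11


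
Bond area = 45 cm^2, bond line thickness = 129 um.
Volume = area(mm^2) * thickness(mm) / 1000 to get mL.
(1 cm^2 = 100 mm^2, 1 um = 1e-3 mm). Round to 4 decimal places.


area_mm2 = 45 * 100 = 4500
blt_mm = 129 * 1e-3 = 0.129
vol_mm3 = 4500 * 0.129 = 580.5
vol_mL = 580.5 / 1000 = 0.5805 mL

0.5805


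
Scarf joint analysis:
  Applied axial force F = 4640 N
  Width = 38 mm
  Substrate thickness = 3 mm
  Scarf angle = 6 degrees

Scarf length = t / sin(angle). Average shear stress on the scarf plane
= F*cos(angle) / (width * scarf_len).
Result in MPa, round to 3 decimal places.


Scarf length = 3 / sin(6 deg) = 28.7003 mm
cos(6 deg) = 0.994522
Shear = 4640 * 0.994522 / (38 * 28.7003)
= 4.231 MPa

4.231


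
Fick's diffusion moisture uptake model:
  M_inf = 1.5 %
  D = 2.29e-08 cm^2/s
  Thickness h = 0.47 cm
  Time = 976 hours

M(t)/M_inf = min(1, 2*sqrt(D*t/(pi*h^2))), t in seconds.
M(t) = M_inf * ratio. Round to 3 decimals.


t_sec = 976 * 3600 = 3513600
ratio = 2*sqrt(2.29e-08*3513600/(pi*0.47^2))
= min(1, 0.681006)
= 0.681006
M(t) = 1.5 * 0.681006 = 1.022 %

1.022


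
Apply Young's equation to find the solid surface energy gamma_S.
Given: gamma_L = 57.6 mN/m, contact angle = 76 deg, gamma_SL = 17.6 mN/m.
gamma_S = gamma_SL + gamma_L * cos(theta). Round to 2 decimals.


theta_rad = 76 * pi/180 = 1.326450
gamma_S = 17.6 + 57.6 * cos(1.326450)
= 31.53 mN/m

31.53


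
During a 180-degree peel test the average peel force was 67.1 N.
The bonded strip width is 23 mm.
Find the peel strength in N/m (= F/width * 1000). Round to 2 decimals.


Peel strength = F/width * 1000
= 67.1 / 23 * 1000
= 2917.39 N/m

2917.39


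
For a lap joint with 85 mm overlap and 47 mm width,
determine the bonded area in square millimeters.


Area = 85 * 47 = 3995 mm^2

3995


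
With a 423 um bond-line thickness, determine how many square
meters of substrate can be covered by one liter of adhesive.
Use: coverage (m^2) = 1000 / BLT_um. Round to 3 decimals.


Coverage = 1000 / 423 = 2.364 m^2

2.364


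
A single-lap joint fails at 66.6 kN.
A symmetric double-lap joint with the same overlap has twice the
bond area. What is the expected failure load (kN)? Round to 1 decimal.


Double-lap load = 2 * 66.6 = 133.2 kN

133.2


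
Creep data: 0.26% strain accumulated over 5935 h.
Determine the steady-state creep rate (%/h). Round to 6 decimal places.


Rate = 0.26 / 5935 = 0.000044 %/h

0.000044


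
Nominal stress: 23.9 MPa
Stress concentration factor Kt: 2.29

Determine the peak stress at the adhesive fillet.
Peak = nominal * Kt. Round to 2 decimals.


Peak stress = 23.9 * 2.29
= 54.73 MPa

54.73


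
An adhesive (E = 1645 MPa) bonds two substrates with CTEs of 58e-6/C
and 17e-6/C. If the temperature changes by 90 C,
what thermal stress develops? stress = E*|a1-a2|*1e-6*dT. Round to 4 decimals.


Stress = 1645 * |58 - 17| * 1e-6 * 90
= 6.0701 MPa

6.0701


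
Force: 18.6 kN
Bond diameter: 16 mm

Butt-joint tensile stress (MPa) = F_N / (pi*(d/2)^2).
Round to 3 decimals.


F_N = 18.6 * 1000 = 18600.0 N
A = pi*(8.0)^2 = 201.0619 mm^2
stress = 18600.0 / 201.0619 = 92.509 MPa

92.509


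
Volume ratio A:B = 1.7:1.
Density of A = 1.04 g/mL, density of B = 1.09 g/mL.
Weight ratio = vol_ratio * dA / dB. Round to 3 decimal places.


Wt ratio = 1.7 * 1.04 / 1.09
= 1.622

1.622


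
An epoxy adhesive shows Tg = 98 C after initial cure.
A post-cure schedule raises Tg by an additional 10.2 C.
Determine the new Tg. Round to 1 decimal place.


New Tg = 98 + 10.2
= 108.2 C

108.2


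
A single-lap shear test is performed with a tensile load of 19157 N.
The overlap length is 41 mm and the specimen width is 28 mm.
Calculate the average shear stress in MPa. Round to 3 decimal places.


Shear stress = F / (overlap * width)
= 19157 / (41 * 28)
= 19157 / 1148
= 16.687 MPa

16.687


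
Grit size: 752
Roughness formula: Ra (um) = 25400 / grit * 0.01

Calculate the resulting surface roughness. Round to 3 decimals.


Ra = 25400 / 752 * 0.01
= 0.338 um

0.338


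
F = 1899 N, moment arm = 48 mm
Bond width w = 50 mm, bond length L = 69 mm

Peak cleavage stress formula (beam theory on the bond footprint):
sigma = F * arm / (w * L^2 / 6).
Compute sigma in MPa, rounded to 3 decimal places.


sigma = (1899 * 48) / (50 * 4761 / 6)
= 91152 * 6 / 238050
= 546912 / 238050
= 2.297 MPa

2.297


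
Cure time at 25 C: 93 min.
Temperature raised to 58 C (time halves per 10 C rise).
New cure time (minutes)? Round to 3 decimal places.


Acceleration factor = 2^(33/10) = 9.8492
New time = 93 / 9.8492 = 9.442 min

9.442


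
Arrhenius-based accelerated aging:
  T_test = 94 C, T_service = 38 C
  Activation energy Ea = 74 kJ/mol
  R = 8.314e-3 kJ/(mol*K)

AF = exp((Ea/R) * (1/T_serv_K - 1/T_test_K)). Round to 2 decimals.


T_test_K = 367.15, T_serv_K = 311.15
AF = exp((74/8.314e-3) * (1/311.15 - 1/367.15))
= 78.50

78.50


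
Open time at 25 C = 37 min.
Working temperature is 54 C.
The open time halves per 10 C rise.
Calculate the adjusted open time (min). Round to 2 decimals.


factor = 2^((54 - 25) / 10) = 7.4643
ot = 37 / 7.4643 = 4.96 min

4.96


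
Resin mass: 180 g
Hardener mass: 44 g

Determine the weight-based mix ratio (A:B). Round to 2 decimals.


Ratio = 180 / 44 = 4.09

4.09


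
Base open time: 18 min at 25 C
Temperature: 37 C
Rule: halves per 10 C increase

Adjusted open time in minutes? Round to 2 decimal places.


Acceleration = 2^((37-25)/10) = 2.2974
Open time = 18 / 2.2974 = 7.83 min

7.83


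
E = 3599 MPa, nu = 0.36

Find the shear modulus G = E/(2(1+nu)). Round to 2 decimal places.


G = 3599 / (2 * 1.36)
= 1323.16 MPa

1323.16


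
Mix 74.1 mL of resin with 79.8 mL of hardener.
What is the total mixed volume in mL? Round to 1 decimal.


Total = 74.1 + 79.8 = 153.9 mL

153.9


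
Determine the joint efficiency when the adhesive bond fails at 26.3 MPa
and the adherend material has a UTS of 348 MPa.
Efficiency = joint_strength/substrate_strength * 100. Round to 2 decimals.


Joint efficiency = 26.3 / 348 * 100
= 7.56%

7.56


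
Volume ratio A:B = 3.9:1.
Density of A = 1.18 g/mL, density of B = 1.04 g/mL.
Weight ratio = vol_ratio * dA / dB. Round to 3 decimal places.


Wt ratio = 3.9 * 1.18 / 1.04
= 4.425

4.425


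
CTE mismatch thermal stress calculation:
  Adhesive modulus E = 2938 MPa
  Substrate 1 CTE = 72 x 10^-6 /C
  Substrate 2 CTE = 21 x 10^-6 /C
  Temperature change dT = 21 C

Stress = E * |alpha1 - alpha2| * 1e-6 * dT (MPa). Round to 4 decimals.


delta_alpha = |72 - 21| = 51 x 10^-6/C
Stress = 2938 * 51e-6 * 21
= 3.1466 MPa

3.1466


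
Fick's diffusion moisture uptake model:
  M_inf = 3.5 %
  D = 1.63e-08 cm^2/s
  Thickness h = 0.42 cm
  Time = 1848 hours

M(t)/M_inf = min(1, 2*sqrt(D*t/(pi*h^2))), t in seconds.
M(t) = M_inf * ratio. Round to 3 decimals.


t_sec = 1848 * 3600 = 6652800
ratio = 2*sqrt(1.63e-08*6652800/(pi*0.42^2))
= min(1, 0.884712)
= 0.884712
M(t) = 3.5 * 0.884712 = 3.096 %

3.096


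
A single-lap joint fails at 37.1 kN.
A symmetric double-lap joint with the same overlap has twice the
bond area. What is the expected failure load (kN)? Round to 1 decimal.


Double-lap load = 2 * 37.1 = 74.2 kN

74.2


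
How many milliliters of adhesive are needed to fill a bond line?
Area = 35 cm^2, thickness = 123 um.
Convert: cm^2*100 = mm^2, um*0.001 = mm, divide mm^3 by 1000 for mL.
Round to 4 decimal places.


= (35 * 100) * (123 * 0.001) / 1000
= 0.4305 mL

0.4305


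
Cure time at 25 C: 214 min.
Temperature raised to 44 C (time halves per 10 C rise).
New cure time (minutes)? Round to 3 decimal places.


Acceleration factor = 2^(19/10) = 3.7321
New time = 214 / 3.7321 = 57.340 min

57.340


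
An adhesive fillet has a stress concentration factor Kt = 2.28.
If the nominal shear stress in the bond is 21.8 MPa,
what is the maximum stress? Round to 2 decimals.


Max stress = 21.8 * 2.28 = 49.70 MPa

49.70


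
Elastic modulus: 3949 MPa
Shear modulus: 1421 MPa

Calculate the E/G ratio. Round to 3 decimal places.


E / G = 3949 / 1421 = 2.779

2.779


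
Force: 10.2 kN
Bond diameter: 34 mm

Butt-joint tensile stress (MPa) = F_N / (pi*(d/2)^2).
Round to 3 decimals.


F_N = 10.2 * 1000 = 10200.0 N
A = pi*(17.0)^2 = 907.9203 mm^2
stress = 10200.0 / 907.9203 = 11.234 MPa

11.234


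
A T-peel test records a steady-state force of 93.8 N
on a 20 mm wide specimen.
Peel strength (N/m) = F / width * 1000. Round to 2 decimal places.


Peel strength = 93.8 / 20 * 1000
= 4690.00 N/m

4690.00


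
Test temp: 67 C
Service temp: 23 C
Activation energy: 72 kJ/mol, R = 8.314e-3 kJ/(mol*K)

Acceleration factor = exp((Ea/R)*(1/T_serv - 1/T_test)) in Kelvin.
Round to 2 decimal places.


AF = exp((72/0.008314)*(1/296.15 - 1/340.15))
= 43.93

43.93


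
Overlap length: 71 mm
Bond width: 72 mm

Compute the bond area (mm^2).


Bond area = 71 * 72 = 5112 mm^2

5112


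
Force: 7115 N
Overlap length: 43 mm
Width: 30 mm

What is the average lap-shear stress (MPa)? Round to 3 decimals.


Average shear stress = F / (overlap * width)
= 7115 / (43 * 30)
= 5.516 MPa

5.516


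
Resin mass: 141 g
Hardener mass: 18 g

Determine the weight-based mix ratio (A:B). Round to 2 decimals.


Ratio = 141 / 18 = 7.83

7.83


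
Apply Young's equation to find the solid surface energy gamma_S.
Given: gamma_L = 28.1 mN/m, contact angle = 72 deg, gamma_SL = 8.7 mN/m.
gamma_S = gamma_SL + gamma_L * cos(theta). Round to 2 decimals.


theta_rad = 72 * pi/180 = 1.256637
gamma_S = 8.7 + 28.1 * cos(1.256637)
= 17.38 mN/m

17.38


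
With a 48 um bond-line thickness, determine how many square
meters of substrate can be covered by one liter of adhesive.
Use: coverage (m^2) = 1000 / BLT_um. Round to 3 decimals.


Coverage = 1000 / 48 = 20.833 m^2

20.833


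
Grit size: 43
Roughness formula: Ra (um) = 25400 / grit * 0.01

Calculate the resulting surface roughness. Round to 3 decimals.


Ra = 25400 / 43 * 0.01
= 5.907 um

5.907


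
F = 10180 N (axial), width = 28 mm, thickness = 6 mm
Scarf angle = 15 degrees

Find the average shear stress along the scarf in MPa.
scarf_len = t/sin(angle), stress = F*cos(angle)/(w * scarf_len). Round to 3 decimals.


scarf_len = 6/sin(15 deg) = 23.1822
cos(15 deg) = 0.965926
stress = 10180*0.965926/(28*23.1822) = 15.149 MPa

15.149


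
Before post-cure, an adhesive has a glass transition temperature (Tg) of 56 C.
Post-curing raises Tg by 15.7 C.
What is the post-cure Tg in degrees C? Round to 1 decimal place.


Tg_post = Tg_base + delta_Tg
= 56 + 15.7
= 71.7 C

71.7


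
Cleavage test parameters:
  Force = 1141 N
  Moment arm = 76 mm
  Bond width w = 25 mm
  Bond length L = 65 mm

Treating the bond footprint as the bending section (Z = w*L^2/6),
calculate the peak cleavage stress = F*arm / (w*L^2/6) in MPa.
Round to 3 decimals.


M = 1141 * 76 = 86716 N*mm
Z = 25 * 65^2 / 6 = 105625 / 6 mm^3
sigma = M / Z = 6 * 86716 / 105625 = 520296 / 105625
= 4.926 MPa

4.926


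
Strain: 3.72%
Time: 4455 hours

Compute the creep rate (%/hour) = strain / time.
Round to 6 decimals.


Creep rate = 3.72 / 4455
= 0.000835 %/h

0.000835


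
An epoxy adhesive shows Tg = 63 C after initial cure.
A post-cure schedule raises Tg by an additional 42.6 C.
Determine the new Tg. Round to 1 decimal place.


New Tg = 63 + 42.6
= 105.6 C

105.6


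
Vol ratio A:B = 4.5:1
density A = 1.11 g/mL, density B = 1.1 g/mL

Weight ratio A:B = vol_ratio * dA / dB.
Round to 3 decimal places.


Weight ratio = 4.5 * 1.11 / 1.1
= 4.541

4.541


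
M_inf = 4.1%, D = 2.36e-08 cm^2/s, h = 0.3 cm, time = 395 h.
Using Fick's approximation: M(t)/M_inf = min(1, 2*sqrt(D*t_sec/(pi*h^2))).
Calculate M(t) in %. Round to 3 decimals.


t = 1422000 s
ratio = min(1, 2*sqrt(2.36e-08*1422000/(pi*0.0900)))
= 0.689032
M(t) = 4.1 * 0.689032 = 2.825%

2.825


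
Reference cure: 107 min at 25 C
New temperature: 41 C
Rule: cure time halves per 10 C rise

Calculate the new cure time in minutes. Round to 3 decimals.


factor = 2^((41-25)/10) = 3.0314
t_new = 107 / 3.0314 = 35.297 min

35.297


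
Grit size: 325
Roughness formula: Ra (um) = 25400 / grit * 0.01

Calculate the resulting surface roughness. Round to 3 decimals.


Ra = 25400 / 325 * 0.01
= 0.782 um

0.782


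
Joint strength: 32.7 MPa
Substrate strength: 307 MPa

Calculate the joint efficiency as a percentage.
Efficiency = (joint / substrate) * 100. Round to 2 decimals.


Efficiency = (32.7 / 307) * 100 = 10.65%

10.65


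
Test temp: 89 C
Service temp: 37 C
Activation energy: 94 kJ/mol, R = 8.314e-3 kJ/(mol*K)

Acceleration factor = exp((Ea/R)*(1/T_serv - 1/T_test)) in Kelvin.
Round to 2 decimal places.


AF = exp((94/0.008314)*(1/310.15 - 1/362.15))
= 187.60

187.60


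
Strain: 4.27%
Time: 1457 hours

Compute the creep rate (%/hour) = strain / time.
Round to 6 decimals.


Creep rate = 4.27 / 1457
= 0.002931 %/h

0.002931


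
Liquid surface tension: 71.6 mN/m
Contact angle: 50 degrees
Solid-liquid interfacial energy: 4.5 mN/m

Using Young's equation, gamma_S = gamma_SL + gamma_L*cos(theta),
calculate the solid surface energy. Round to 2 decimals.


gamma_S = 4.5 + 71.6 * cos(50)
= 50.52 mN/m

50.52


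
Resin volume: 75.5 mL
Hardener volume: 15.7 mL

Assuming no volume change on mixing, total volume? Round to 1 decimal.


V_total = 75.5 + 15.7 = 91.2 mL

91.2


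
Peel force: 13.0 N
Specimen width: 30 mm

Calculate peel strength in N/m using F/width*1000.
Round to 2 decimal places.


Peel strength = 13.0 / 30 * 1000 = 433.33 N/m

433.33


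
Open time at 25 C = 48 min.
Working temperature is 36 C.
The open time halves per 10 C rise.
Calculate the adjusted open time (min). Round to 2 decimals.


factor = 2^((36 - 25) / 10) = 2.1435
ot = 48 / 2.1435 = 22.39 min

22.39


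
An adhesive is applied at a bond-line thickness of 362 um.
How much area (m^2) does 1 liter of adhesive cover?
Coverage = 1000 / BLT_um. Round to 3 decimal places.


Coverage = 1000 / 362 = 2.762 m^2

2.762


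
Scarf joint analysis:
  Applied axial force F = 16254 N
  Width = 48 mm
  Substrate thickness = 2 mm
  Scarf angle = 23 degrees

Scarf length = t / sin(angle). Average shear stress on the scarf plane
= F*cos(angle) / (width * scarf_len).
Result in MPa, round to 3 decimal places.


Scarf length = 2 / sin(23 deg) = 5.1186 mm
cos(23 deg) = 0.920505
Shear = 16254 * 0.920505 / (48 * 5.1186)
= 60.897 MPa

60.897


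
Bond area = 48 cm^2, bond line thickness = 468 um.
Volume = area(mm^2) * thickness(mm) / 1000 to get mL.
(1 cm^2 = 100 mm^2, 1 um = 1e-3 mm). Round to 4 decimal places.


area_mm2 = 48 * 100 = 4800
blt_mm = 468 * 1e-3 = 0.468
vol_mm3 = 4800 * 0.468 = 2246.4
vol_mL = 2246.4 / 1000 = 2.2464 mL

2.2464


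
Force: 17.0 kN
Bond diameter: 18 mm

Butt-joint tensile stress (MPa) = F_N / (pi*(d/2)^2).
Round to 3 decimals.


F_N = 17.0 * 1000 = 17000.0 N
A = pi*(9.0)^2 = 254.4690 mm^2
stress = 17000.0 / 254.4690 = 66.806 MPa

66.806


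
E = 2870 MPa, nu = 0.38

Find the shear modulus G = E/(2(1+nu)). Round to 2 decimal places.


G = 2870 / (2 * 1.38)
= 1039.86 MPa

1039.86


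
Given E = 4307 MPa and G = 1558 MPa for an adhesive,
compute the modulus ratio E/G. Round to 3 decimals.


E/G ratio = 4307 / 1558 = 2.764

2.764


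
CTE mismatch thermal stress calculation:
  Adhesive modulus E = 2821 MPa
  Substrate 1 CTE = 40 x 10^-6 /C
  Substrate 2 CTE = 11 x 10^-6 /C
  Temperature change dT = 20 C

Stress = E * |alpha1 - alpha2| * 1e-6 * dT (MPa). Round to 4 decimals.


delta_alpha = |40 - 11| = 29 x 10^-6/C
Stress = 2821 * 29e-6 * 20
= 1.6362 MPa

1.6362


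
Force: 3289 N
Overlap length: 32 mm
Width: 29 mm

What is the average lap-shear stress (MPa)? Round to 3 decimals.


Average shear stress = F / (overlap * width)
= 3289 / (32 * 29)
= 3.544 MPa

3.544


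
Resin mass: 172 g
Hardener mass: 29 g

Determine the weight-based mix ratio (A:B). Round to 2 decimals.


Ratio = 172 / 29 = 5.93

5.93


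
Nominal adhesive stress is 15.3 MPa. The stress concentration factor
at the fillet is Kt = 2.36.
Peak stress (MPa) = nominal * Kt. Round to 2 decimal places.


Peak = 15.3 * 2.36 = 36.11 MPa

36.11


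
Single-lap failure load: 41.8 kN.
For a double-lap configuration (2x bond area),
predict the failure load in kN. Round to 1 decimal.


Failure load = 41.8 * 2 = 83.6 kN

83.6


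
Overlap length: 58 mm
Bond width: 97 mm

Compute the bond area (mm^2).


Bond area = 58 * 97 = 5626 mm^2

5626


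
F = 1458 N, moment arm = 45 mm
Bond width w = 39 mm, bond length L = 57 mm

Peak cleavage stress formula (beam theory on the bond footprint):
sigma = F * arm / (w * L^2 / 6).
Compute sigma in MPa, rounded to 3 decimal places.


sigma = (1458 * 45) / (39 * 3249 / 6)
= 65610 * 6 / 126711
= 393660 / 126711
= 3.107 MPa

3.107


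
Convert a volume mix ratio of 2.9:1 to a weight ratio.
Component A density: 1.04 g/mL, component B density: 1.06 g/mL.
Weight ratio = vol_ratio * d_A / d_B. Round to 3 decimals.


= 2.9 * 1.04 / 1.06 = 2.845

2.845


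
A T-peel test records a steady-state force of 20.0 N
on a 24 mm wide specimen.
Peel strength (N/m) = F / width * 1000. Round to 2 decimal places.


Peel strength = 20.0 / 24 * 1000
= 833.33 N/m

833.33


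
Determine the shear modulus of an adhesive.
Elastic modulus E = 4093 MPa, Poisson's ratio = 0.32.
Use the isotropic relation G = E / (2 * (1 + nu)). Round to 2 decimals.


G = 4093 / (2*(1+0.32)) = 4093 / 2.64
= 1550.38 MPa

1550.38


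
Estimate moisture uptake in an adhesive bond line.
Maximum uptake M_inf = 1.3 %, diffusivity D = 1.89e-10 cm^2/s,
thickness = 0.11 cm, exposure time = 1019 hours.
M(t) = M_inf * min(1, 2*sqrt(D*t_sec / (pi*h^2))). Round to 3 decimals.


Convert time: 1019 h = 3668400 s
ratio = min(1, 2*sqrt(1.89e-10*3668400/(pi*0.11^2)))
= 0.270104
M(t) = 1.3 * 0.270104 = 0.351%

0.351


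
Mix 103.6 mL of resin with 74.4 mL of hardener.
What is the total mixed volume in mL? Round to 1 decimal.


Total = 103.6 + 74.4 = 178.0 mL

178.0


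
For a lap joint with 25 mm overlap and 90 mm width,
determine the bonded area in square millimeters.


Area = 25 * 90 = 2250 mm^2

2250


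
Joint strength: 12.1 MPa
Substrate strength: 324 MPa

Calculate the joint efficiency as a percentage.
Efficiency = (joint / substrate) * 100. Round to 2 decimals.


Efficiency = (12.1 / 324) * 100 = 3.73%

3.73


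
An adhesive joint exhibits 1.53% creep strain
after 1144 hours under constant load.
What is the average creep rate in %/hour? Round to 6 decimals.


Creep rate = strain / time
= 1.53 / 1144
= 0.001337 %/h

0.001337


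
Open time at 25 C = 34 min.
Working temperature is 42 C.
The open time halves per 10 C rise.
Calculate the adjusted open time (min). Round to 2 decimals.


factor = 2^((42 - 25) / 10) = 3.2490
ot = 34 / 3.2490 = 10.46 min

10.46


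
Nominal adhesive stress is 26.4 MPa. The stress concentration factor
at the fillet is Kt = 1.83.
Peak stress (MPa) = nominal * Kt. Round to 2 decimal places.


Peak = 26.4 * 1.83 = 48.31 MPa

48.31


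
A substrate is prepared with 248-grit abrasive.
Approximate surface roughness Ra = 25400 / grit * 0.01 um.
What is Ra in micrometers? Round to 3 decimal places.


Ra = 25400 / 248 * 0.01 = 1.024 um

1.024


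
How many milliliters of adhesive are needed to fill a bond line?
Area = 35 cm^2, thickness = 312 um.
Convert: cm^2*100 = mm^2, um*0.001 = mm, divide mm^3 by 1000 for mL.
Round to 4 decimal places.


= (35 * 100) * (312 * 0.001) / 1000
= 1.0920 mL

1.0920


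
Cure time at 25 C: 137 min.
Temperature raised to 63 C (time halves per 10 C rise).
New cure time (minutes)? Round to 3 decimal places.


Acceleration factor = 2^(38/10) = 13.9288
New time = 137 / 13.9288 = 9.836 min

9.836


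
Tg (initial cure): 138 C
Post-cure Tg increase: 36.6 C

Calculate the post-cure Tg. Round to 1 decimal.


Post-cure Tg = 138 + 36.6 = 174.6 C

174.6


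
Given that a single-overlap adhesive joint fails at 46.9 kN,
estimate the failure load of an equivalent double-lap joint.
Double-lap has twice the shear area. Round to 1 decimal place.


Double-lap factor = 2
Expected load = 46.9 * 2 = 93.8 kN

93.8


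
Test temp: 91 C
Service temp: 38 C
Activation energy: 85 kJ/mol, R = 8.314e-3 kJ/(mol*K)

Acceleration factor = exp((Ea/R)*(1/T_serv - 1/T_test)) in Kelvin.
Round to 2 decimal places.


AF = exp((85/0.008314)*(1/311.15 - 1/364.15))
= 119.38

119.38


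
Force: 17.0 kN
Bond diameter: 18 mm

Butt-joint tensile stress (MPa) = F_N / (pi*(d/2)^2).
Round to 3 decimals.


F_N = 17.0 * 1000 = 17000.0 N
A = pi*(9.0)^2 = 254.4690 mm^2
stress = 17000.0 / 254.4690 = 66.806 MPa

66.806


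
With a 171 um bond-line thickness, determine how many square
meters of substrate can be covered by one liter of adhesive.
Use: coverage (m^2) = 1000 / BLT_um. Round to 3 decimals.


Coverage = 1000 / 171 = 5.848 m^2

5.848


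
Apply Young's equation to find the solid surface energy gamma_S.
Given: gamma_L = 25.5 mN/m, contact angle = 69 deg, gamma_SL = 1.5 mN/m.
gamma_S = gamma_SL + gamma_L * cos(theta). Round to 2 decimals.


theta_rad = 69 * pi/180 = 1.204277
gamma_S = 1.5 + 25.5 * cos(1.204277)
= 10.64 mN/m

10.64


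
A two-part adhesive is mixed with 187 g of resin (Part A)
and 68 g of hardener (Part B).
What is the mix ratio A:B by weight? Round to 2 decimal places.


Mix ratio = mass_A / mass_B
= 187 / 68
= 2.75

2.75


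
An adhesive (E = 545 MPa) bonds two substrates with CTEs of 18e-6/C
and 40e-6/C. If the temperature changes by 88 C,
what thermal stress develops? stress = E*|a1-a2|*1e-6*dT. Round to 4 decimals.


Stress = 545 * |18 - 40| * 1e-6 * 88
= 1.0551 MPa

1.0551


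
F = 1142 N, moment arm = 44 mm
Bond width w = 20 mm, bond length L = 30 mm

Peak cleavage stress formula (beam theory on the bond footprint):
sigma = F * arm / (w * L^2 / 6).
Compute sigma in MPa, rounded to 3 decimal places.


sigma = (1142 * 44) / (20 * 900 / 6)
= 50248 * 6 / 18000
= 301488 / 18000
= 16.749 MPa

16.749


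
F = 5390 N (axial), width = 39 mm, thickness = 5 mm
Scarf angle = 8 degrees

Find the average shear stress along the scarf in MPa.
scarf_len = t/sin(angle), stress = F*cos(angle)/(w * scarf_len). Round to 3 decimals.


scarf_len = 5/sin(8 deg) = 35.9265
cos(8 deg) = 0.990268
stress = 5390*0.990268/(39*35.9265) = 3.809 MPa

3.809
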